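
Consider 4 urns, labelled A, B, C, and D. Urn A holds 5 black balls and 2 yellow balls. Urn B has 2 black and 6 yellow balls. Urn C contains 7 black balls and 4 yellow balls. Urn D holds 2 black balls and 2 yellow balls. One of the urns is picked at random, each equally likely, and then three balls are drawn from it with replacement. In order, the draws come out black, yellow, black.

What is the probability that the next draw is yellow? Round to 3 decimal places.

Compute the likelihood of the observed sequence for each case: P(data | urn A) = (5/7)(2/7)(5/7) = 0.14577; P(data | urn B) = (2/8)(6/8)(2/8) = 0.046875; P(data | urn C) = (7/11)(4/11)(7/11) = 0.14726; P(data | urn D) = (2/4)(2/4)(2/4) = 0.125.
Weighting by the prior gives 1/4 · 0.14577 = 0.036443, 1/4 · 0.046875 = 0.011719, 1/4 · 0.14726 = 0.036814, 1/4 · 0.125 = 0.03125; with total 0.11623.
Dividing through by the total gives posterior P(urn A | data) = 0.31355, P(urn B | data) = 0.10083, P(urn C | data) = 0.31675, P(urn D | data) = 0.26887.
Averaging over the posterior, P(yellow next | data) = (2/7)(0.31355) + (3/4)(0.10083) + (4/11)(0.31675) + (1/2)(0.26887) = 0.41482.

0.415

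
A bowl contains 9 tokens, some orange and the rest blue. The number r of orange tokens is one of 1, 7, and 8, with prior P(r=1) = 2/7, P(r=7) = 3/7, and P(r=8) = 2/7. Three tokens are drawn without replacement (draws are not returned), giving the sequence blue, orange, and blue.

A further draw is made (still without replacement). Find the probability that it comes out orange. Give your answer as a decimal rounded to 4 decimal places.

0.2727

For each hypothesis, P(data | H) works out to: P(data | r = 1) = (8/9)(1/8)(7/7) = 1/9; P(data | r = 7) = (2/9)(7/8)(1/7) = 1/36; P(data | r = 8) = (1/9)(8/8)(0/7) = 0.
Weighting by the prior gives 2/7 · 1/9 = 2/63, 3/7 · 1/36 = 1/84, 2/7 · 0 = 0; these sum to 11/252.
Normalising, the posterior is P(r = 1 | data) = 8/11, P(r = 7 | data) = 3/11, P(r = 8 | data) = 0.
So P(orange next | data) = Σ P(orange next | H) P(H | data) = (0)(8/11) + (1)(3/11) = 3/11.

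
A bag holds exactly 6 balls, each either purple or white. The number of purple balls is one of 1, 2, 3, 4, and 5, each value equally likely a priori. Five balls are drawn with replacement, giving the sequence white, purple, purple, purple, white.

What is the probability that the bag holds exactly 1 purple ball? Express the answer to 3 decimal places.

Under each hypothesis, the probability of the observed sequence is: P(data | r = 1) = (5/6)(1/6)(1/6)(1/6)(5/6) = 0.003215; P(data | r = 2) = (4/6)(2/6)(2/6)(2/6)(4/6) = 0.016461; P(data | r = 3) = (3/6)(3/6)(3/6)(3/6)(3/6) = 0.03125; P(data | r = 4) = (2/6)(4/6)(4/6)(4/6)(2/6) = 0.032922; P(data | r = 5) = (1/6)(5/6)(5/6)(5/6)(1/6) = 0.016075.
Weighting by the prior gives 1/5 · 0.003215 = 0.000643, 1/5 · 0.016461 = 0.0032922, 1/5 · 0.03125 = 0.00625, 1/5 · 0.032922 = 0.0065844, 1/5 · 0.016075 = 0.003215; summing to 0.019985.
By Bayes' rule, P(r = 1 | data) = (0.000643) / (0.019985) = 0.032175.

0.032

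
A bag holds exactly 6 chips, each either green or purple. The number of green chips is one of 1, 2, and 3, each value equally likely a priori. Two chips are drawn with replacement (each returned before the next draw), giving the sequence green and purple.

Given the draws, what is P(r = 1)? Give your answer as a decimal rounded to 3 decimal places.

The likelihood of the observed sequence under each hypothesis: P(data | r = 1) = (1/6)(5/6) = 5/36; P(data | r = 2) = (2/6)(4/6) = 2/9; P(data | r = 3) = (3/6)(3/6) = 1/4.
Multiplying each by its prior: 1/3 · 5/36 = 5/108, 1/3 · 2/9 = 2/27, 1/3 · 1/4 = 1/12; with total 11/54.
So P(r = 1 | data) = (5/108) / (11/54) = 5/22.

0.227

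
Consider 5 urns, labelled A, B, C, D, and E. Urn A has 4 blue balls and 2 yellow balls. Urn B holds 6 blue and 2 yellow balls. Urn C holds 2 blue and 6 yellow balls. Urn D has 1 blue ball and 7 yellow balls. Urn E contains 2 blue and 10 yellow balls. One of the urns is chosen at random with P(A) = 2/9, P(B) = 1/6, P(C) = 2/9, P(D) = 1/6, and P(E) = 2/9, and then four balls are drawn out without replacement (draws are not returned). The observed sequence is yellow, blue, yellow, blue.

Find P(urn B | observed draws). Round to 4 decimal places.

0.1856

Compute the likelihood of the observed sequence for each case: P(data | urn A) = (2/6)(4/5)(1/4)(3/3) = 0.066667; P(data | urn B) = (2/8)(6/7)(1/6)(5/5) = 0.035714; P(data | urn C) = (6/8)(2/7)(5/6)(1/5) = 0.035714; P(data | urn D) = (7/8)(1/7)(6/6)(0/5) = 0; P(data | urn E) = (10/12)(2/11)(9/10)(1/9) = 0.015152.
Multiplying each by its prior: 2/9 · 0.066667 = 0.014815, 1/6 · 0.035714 = 0.0059524, 2/9 · 0.035714 = 0.0079365, 1/6 · 0 = 0, 2/9 · 0.015152 = 0.003367; with total 0.032071.
Hence P(urn B | data) = (0.0059524) / (0.032071) = 0.1856.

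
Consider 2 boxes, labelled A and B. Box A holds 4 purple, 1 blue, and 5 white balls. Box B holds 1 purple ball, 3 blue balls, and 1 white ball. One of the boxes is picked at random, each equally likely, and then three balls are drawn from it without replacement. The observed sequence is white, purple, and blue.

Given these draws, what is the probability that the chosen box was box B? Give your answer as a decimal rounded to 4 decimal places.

Under each hypothesis, the probability of the observed sequence is: P(data | box A) = (5/10)(4/9)(1/8) = 1/36; P(data | box B) = (1/5)(1/4)(3/3) = 1/20.
The prior-weighted likelihoods are 1/2 · 1/36 = 1/72, 1/2 · 1/20 = 1/40; summing to 7/180.
So P(box B | data) = (1/40) / (7/180) = 9/14.

0.6429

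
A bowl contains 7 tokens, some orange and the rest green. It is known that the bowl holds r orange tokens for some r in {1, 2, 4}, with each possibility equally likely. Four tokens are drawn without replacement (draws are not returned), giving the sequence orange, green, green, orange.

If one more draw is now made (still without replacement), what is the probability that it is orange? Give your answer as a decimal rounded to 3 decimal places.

Compute the likelihood of the observed sequence for each case: P(data | r = 1) = (1/7)(6/6)(5/5)(0/4) = 0; P(data | r = 2) = (2/7)(5/6)(4/5)(1/4) = 1/21; P(data | r = 4) = (4/7)(3/6)(2/5)(3/4) = 3/35.
The prior-weighted likelihoods are 1/3 · 0 = 0, 1/3 · 1/21 = 1/63, 1/3 · 3/35 = 1/35; summing to 2/45.
Dividing through by the total gives posterior P(r = 1 | data) = 0, P(r = 2 | data) = 5/14, P(r = 4 | data) = 9/14.
The predictive probability is P(orange next | data) = (0)(5/14) + (2/3)(9/14) = 3/7.

0.429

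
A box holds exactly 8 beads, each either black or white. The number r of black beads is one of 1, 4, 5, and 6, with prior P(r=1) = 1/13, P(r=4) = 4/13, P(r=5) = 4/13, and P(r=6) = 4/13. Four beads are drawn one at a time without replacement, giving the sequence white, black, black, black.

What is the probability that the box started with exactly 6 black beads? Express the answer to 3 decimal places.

0.465

Compute the likelihood of the observed sequence for each case: P(data | r = 1) = (7/8)(1/7)(0/6) = 0; P(data | r = 4) = (4/8)(4/7)(3/6)(2/5) = 2/35; P(data | r = 5) = (3/8)(5/7)(4/6)(3/5) = 3/28; P(data | r = 6) = (2/8)(6/7)(5/6)(4/5) = 1/7.
Multiplying each by its prior: 1/13 · 0 = 0, 4/13 · 2/35 = 8/455, 4/13 · 3/28 = 3/91, 4/13 · 1/7 = 4/91; these sum to 43/455.
Hence P(r = 6 | data) = (4/91) / (43/455) = 20/43.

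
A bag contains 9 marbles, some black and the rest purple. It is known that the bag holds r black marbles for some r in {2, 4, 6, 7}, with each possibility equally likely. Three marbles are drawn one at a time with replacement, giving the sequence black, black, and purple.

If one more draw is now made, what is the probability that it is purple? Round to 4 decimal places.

The likelihood of the observed sequence under each hypothesis: P(data | r = 2) = (2/9)(2/9)(7/9) = 0.038409; P(data | r = 4) = (4/9)(4/9)(5/9) = 0.10974; P(data | r = 6) = (6/9)(6/9)(3/9) = 0.14815; P(data | r = 7) = (7/9)(7/9)(2/9) = 0.13443.
The prior-weighted likelihoods are 1/4 · 0.038409 = 0.0096022, 1/4 · 0.10974 = 0.027435, 1/4 · 0.14815 = 0.037037, 1/4 · 0.13443 = 0.033608; summing to 0.10768.
Dividing through by the total gives posterior P(r = 2 | data) = 0.089172, P(r = 4 | data) = 0.25478, P(r = 6 | data) = 0.34395, P(r = 7 | data) = 0.3121.
Averaging over the posterior, P(purple next | data) = (7/9)(0.089172) + (5/9)(0.25478) + (1/3)(0.34395) + (2/9)(0.3121) = 0.3949.

0.3949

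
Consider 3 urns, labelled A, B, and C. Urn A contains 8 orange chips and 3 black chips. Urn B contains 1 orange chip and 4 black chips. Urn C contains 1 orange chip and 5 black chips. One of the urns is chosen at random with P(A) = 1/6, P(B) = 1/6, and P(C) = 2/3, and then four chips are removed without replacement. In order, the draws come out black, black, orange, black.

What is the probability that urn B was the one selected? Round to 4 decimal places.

Under each hypothesis, the probability of the observed sequence is: P(data | urn A) = (3/11)(2/10)(8/9)(1/8) = 1/165; P(data | urn B) = (4/5)(3/4)(1/3)(2/2) = 1/5; P(data | urn C) = (5/6)(4/5)(1/4)(3/3) = 1/6.
Multiplying each by its prior: 1/6 · 1/165 = 1/990, 1/6 · 1/5 = 1/30, 2/3 · 1/6 = 1/9; these sum to 8/55.
So P(urn B | data) = (1/30) / (8/55) = 11/48.

0.2292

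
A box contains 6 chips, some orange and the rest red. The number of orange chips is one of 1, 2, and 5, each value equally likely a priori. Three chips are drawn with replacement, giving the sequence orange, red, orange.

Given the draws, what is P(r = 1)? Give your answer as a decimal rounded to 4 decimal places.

0.1087

For each hypothesis, P(data | H) works out to: P(data | r = 1) = (1/6)(5/6)(1/6) = 5/216; P(data | r = 2) = (2/6)(4/6)(2/6) = 2/27; P(data | r = 5) = (5/6)(1/6)(5/6) = 25/216.
Multiplying each by its prior: 1/3 · 5/216 = 5/648, 1/3 · 2/27 = 2/81, 1/3 · 25/216 = 25/648; summing to 23/324.
Therefore the posterior P(r = 1 | data) = (5/648) / (23/324) = 5/46.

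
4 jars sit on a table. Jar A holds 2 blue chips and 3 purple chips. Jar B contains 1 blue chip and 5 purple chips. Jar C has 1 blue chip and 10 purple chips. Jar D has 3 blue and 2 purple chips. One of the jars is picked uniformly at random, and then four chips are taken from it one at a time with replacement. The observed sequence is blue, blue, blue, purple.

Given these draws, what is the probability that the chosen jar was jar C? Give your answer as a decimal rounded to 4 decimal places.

The likelihood of the observed sequence under each hypothesis: P(data | jar A) = (2/5)(2/5)(2/5)(3/5) = 0.0384; P(data | jar B) = (1/6)(1/6)(1/6)(5/6) = 0.003858; P(data | jar C) = (1/11)(1/11)(1/11)(10/11) = 0.00068301; P(data | jar D) = (3/5)(3/5)(3/5)(2/5) = 0.0864.
The prior-weighted likelihoods are 1/4 · 0.0384 = 0.0096, 1/4 · 0.003858 = 0.00096451, 1/4 · 0.00068301 = 0.00017075, 1/4 · 0.0864 = 0.0216; summing to 0.032335.
By Bayes' rule, P(jar C | data) = (0.00017075) / (0.032335) = 0.0052807.

0.0053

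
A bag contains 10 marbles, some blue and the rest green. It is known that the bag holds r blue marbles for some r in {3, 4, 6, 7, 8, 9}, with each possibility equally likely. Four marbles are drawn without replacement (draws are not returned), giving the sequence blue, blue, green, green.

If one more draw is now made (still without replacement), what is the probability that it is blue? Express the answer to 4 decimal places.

0.5419

Compute the likelihood of the observed sequence for each case: P(data | r = 3) = (3/10)(2/9)(7/8)(6/7) = 0.05; P(data | r = 4) = (4/10)(3/9)(6/8)(5/7) = 0.071429; P(data | r = 6) = (6/10)(5/9)(4/8)(3/7) = 0.071429; P(data | r = 7) = (7/10)(6/9)(3/8)(2/7) = 0.05; P(data | r = 8) = (8/10)(7/9)(2/8)(1/7) = 0.022222; P(data | r = 9) = (9/10)(8/9)(1/8)(0/7) = 0.
Weighting by the prior gives 1/6 · 0.05 = 0.0083333, 1/6 · 0.071429 = 0.011905, 1/6 · 0.071429 = 0.011905, 1/6 · 0.05 = 0.0083333, 1/6 · 0.022222 = 0.0037037, 1/6 · 0 = 0; with total 0.04418.
Dividing through by the total gives posterior P(r = 3 | data) = 0.18862, P(r = 4 | data) = 0.26946, P(r = 6 | data) = 0.26946, P(r = 7 | data) = 0.18862, P(r = 8 | data) = 0.083832, P(r = 9 | data) = 0.
Averaging over the posterior, P(blue next | data) = (1/6)(0.18862) + (1/3)(0.26946) + (2/3)(0.26946) + (5/6)(0.18862) + (1)(0.083832) = 0.54192.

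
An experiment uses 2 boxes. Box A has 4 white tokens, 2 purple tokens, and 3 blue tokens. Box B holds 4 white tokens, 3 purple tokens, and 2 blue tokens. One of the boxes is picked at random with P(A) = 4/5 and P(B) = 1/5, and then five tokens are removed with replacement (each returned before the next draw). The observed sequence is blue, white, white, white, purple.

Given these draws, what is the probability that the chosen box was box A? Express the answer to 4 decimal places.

0.8000

The likelihood of the observed sequence under each hypothesis: P(data | box A) = (3/9)(4/9)(4/9)(4/9)(2/9) = 0.0065031; P(data | box B) = (2/9)(4/9)(4/9)(4/9)(3/9) = 0.0065031.
The prior-weighted likelihoods are 4/5 · 0.0065031 = 0.0052025, 1/5 · 0.0065031 = 0.0013006; summing to 0.0065031.
Therefore the posterior P(box A | data) = (0.0052025) / (0.0065031) = 0.8.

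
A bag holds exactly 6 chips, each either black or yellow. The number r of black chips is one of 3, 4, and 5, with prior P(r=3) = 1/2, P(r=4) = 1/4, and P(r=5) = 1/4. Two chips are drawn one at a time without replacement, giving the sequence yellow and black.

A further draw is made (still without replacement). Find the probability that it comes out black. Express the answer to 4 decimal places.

The likelihood of the observed sequence under each hypothesis: P(data | r = 3) = (3/6)(3/5) = 3/10; P(data | r = 4) = (2/6)(4/5) = 4/15; P(data | r = 5) = (1/6)(5/5) = 1/6.
Weighting by the prior gives 1/2 · 3/10 = 3/20, 1/4 · 4/15 = 1/15, 1/4 · 1/6 = 1/24; summing to 31/120.
The posterior is then P(r = 3 | data) = 18/31, P(r = 4 | data) = 8/31, P(r = 5 | data) = 5/31.
Averaging over the posterior, P(black next | data) = (1/2)(18/31) + (3/4)(8/31) + (1)(5/31) = 20/31.

0.6452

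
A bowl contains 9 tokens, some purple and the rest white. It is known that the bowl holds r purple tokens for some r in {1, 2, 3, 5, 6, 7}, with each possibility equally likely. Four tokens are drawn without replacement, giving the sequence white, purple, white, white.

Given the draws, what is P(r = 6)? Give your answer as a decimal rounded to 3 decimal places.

0.028

Compute the likelihood of the observed sequence for each case: P(data | r = 1) = (8/9)(1/8)(7/7)(6/6) = 1/9; P(data | r = 2) = (7/9)(2/8)(6/7)(5/6) = 5/36; P(data | r = 3) = (6/9)(3/8)(5/7)(4/6) = 5/42; P(data | r = 5) = (4/9)(5/8)(3/7)(2/6) = 5/126; P(data | r = 6) = (3/9)(6/8)(2/7)(1/6) = 1/84; P(data | r = 7) = (2/9)(7/8)(1/7)(0/6) = 0.
Weighting by the prior gives 1/6 · 1/9 = 1/54, 1/6 · 5/36 = 5/216, 1/6 · 5/42 = 5/252, 1/6 · 5/126 = 5/756, 1/6 · 1/84 = 1/504, 1/6 · 0 = 0; with total 53/756.
Hence P(r = 6 | data) = (1/504) / (53/756) = 3/106.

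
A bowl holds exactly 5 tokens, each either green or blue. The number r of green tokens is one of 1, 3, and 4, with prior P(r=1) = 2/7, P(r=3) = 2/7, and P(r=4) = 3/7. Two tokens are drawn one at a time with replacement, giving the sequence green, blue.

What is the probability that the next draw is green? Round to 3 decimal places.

0.575

Compute the likelihood of the observed sequence for each case: P(data | r = 1) = (1/5)(4/5) = 4/25; P(data | r = 3) = (3/5)(2/5) = 6/25; P(data | r = 4) = (4/5)(1/5) = 4/25.
Weighting by the prior gives 2/7 · 4/25 = 8/175, 2/7 · 6/25 = 12/175, 3/7 · 4/25 = 12/175; summing to 32/175.
Dividing through by the total gives posterior P(r = 1 | data) = 1/4, P(r = 3 | data) = 3/8, P(r = 4 | data) = 3/8.
So P(green next | data) = Σ P(green next | H) P(H | data) = (1/5)(1/4) + (3/5)(3/8) + (4/5)(3/8) = 23/40.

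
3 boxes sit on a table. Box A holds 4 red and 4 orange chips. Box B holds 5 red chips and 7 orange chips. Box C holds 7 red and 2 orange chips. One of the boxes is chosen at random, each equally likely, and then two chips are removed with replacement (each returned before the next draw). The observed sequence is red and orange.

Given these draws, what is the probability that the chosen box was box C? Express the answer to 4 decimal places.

0.2596

Under each hypothesis, the probability of the observed sequence is: P(data | box A) = (4/8)(4/8) = 0.25; P(data | box B) = (5/12)(7/12) = 0.24306; P(data | box C) = (7/9)(2/9) = 0.17284.
Multiplying each by its prior: 1/3 · 0.25 = 0.083333, 1/3 · 0.24306 = 0.081019, 1/3 · 0.17284 = 0.057613; summing to 0.22197.
Hence P(box C | data) = (0.057613) / (0.22197) = 0.25956.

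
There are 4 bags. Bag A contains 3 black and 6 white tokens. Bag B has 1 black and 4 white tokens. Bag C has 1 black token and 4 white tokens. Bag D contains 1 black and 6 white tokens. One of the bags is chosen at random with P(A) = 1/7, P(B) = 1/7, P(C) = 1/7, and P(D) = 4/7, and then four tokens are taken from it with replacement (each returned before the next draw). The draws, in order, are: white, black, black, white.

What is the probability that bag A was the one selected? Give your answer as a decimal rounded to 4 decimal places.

0.3076

For each hypothesis, P(data | H) works out to: P(data | bag A) = (6/9)(3/9)(3/9)(6/9) = 0.049383; P(data | bag B) = (4/5)(1/5)(1/5)(4/5) = 0.0256; P(data | bag C) = (4/5)(1/5)(1/5)(4/5) = 0.0256; P(data | bag D) = (6/7)(1/7)(1/7)(6/7) = 0.014994.
Weighting by the prior gives 1/7 · 0.049383 = 0.0070547, 1/7 · 0.0256 = 0.0036571, 1/7 · 0.0256 = 0.0036571, 4/7 · 0.014994 = 0.0085679; summing to 0.022937.
Hence P(bag A | data) = (0.0070547) / (0.022937) = 0.30757.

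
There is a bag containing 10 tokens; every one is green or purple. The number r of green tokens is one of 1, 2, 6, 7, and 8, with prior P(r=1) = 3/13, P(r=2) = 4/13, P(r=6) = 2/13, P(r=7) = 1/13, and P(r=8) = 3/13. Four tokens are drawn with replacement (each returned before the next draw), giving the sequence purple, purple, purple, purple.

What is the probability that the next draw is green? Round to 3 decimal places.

For each hypothesis, P(data | H) works out to: P(data | r = 1) = (9/10)(9/10)(9/10)(9/10) = 0.6561; P(data | r = 2) = (8/10)(8/10)(8/10)(8/10) = 0.4096; P(data | r = 6) = (4/10)(4/10)(4/10)(4/10) = 0.0256; P(data | r = 7) = (3/10)(3/10)(3/10)(3/10) = 0.0081; P(data | r = 8) = (2/10)(2/10)(2/10)(2/10) = 0.0016.
The prior-weighted likelihoods are 3/13 · 0.6561 = 0.15141, 4/13 · 0.4096 = 0.12603, 2/13 · 0.0256 = 0.0039385, 1/13 · 0.0081 = 0.00062308, 3/13 · 0.0016 = 0.00036923; with total 0.28237.
Dividing through by the total gives posterior P(r = 1 | data) = 0.5362, P(r = 2 | data) = 0.44633, P(r = 6 | data) = 0.013948, P(r = 7 | data) = 0.0022066, P(r = 8 | data) = 0.0013076.
The predictive probability is P(green next | data) = (1/10)(0.5362) + (1/5)(0.44633) + (3/5)(0.013948) + (7/10)(0.0022066) + (4/5)(0.0013076) = 0.15385.

0.154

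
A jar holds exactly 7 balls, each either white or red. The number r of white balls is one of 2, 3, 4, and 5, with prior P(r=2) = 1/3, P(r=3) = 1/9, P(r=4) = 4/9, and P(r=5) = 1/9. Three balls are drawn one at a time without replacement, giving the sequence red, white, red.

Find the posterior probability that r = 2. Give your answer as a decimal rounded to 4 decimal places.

0.4580

For each hypothesis, P(data | H) works out to: P(data | r = 2) = (5/7)(2/6)(4/5) = 4/21; P(data | r = 3) = (4/7)(3/6)(3/5) = 6/35; P(data | r = 4) = (3/7)(4/6)(2/5) = 4/35; P(data | r = 5) = (2/7)(5/6)(1/5) = 1/21.
The prior-weighted likelihoods are 1/3 · 4/21 = 4/63, 1/9 · 6/35 = 2/105, 4/9 · 4/35 = 16/315, 1/9 · 1/21 = 1/189; summing to 131/945.
By Bayes' rule, P(r = 2 | data) = (4/63) / (131/945) = 60/131.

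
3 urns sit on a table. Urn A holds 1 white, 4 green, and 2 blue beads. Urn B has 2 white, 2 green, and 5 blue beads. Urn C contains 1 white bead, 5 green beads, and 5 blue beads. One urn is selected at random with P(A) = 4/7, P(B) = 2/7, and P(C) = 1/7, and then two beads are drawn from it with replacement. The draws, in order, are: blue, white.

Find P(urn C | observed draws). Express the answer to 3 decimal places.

0.092

Under each hypothesis, the probability of the observed sequence is: P(data | urn A) = (2/7)(1/7) = 0.040816; P(data | urn B) = (5/9)(2/9) = 0.12346; P(data | urn C) = (5/11)(1/11) = 0.041322.
The prior-weighted likelihoods are 4/7 · 0.040816 = 0.023324, 2/7 · 0.12346 = 0.035273, 1/7 · 0.041322 = 0.0059032; summing to 0.0645.
Hence P(urn C | data) = (0.0059032) / (0.0645) = 0.091522.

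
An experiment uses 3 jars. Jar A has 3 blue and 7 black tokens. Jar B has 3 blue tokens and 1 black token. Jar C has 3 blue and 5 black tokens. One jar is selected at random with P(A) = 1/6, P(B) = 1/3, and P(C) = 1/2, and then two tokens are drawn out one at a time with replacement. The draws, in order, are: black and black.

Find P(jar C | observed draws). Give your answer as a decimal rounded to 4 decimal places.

0.6558

For each hypothesis, P(data | H) works out to: P(data | jar A) = (7/10)(7/10) = 0.49; P(data | jar B) = (1/4)(1/4) = 0.0625; P(data | jar C) = (5/8)(5/8) = 0.39062.
The prior-weighted likelihoods are 1/6 · 0.49 = 0.081667, 1/3 · 0.0625 = 0.020833, 1/2 · 0.39062 = 0.19531; with total 0.29781.
So P(jar C | data) = (0.19531) / (0.29781) = 0.65582.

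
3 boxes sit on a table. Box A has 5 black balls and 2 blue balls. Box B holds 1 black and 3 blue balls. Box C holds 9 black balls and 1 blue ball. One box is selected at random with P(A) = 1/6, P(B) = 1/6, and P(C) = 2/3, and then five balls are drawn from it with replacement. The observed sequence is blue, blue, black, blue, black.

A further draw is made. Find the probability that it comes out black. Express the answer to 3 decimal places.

For each hypothesis, P(data | H) works out to: P(data | box A) = (2/7)(2/7)(5/7)(2/7)(5/7) = 0.0119; P(data | box B) = (3/4)(3/4)(1/4)(3/4)(1/4) = 0.026367; P(data | box C) = (1/10)(1/10)(9/10)(1/10)(9/10) = 0.00081.
The prior-weighted likelihoods are 1/6 · 0.0119 = 0.0019833, 1/6 · 0.026367 = 0.0043945, 2/3 · 0.00081 = 0.00054; with total 0.0069178.
Normalising, the posterior is P(box A | data) = 0.28669, P(box B | data) = 0.63525, P(box C | data) = 0.078059.
The predictive probability is P(black next | data) = (5/7)(0.28669) + (1/4)(0.63525) + (9/10)(0.078059) = 0.43385.

0.434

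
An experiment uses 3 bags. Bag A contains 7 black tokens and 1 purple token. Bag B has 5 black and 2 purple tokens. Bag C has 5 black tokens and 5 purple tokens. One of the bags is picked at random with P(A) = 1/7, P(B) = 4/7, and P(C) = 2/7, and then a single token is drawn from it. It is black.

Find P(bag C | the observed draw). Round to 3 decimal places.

0.211

The likelihood of this draw under each hypothesis: P(data | bag A) = (7/8) = 7/8; P(data | bag B) = (5/7) = 5/7; P(data | bag C) = (5/10) = 1/2.
Weighting by the prior gives 1/7 · 7/8 = 1/8, 4/7 · 5/7 = 20/49, 2/7 · 1/2 = 1/7; these sum to 265/392.
So P(bag C | data) = (1/7) / (265/392) = 56/265.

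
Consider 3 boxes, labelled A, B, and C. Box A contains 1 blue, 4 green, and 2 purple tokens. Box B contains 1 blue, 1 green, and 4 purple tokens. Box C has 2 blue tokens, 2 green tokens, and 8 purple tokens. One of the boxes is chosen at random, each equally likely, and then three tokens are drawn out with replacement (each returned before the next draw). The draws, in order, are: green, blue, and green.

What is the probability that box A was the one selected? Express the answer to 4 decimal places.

Under each hypothesis, the probability of the observed sequence is: P(data | box A) = (4/7)(1/7)(4/7) = 0.046647; P(data | box B) = (1/6)(1/6)(1/6) = 0.0046296; P(data | box C) = (2/12)(2/12)(2/12) = 0.0046296.
Weighting by the prior gives 1/3 · 0.046647 = 0.015549, 1/3 · 0.0046296 = 0.0015432, 1/3 · 0.0046296 = 0.0015432; with total 0.018635.
By Bayes' rule, P(box A | data) = (0.015549) / (0.018635) = 0.83438.

0.8344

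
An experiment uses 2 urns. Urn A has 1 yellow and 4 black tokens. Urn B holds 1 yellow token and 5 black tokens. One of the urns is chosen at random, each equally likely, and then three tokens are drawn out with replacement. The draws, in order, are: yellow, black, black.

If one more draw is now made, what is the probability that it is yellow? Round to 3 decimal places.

Under each hypothesis, the probability of the observed sequence is: P(data | urn A) = (1/5)(4/5)(4/5) = 0.128; P(data | urn B) = (1/6)(5/6)(5/6) = 0.11574.
The prior-weighted likelihoods are 1/2 · 0.128 = 0.064, 1/2 · 0.11574 = 0.05787; with total 0.12187.
Dividing through by the total gives posterior P(urn A | data) = 0.52515, P(urn B | data) = 0.47485.
So P(yellow next | data) = Σ P(yellow next | H) P(H | data) = (1/5)(0.52515) + (1/6)(0.47485) = 0.18417.

0.184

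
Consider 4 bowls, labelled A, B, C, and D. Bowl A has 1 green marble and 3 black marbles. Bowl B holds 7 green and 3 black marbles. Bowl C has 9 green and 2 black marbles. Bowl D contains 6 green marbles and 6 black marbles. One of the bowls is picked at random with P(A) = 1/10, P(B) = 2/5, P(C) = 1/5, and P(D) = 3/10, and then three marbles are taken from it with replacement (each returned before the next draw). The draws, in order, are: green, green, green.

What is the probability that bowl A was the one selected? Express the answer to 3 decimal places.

The likelihood of the observed sequence under each hypothesis: P(data | bowl A) = (1/4)(1/4)(1/4) = 0.015625; P(data | bowl B) = (7/10)(7/10)(7/10) = 0.343; P(data | bowl C) = (9/11)(9/11)(9/11) = 0.54771; P(data | bowl D) = (6/12)(6/12)(6/12) = 0.125.
Weighting by the prior gives 1/10 · 0.015625 = 0.0015625, 2/5 · 0.343 = 0.1372, 1/5 · 0.54771 = 0.10954, 3/10 · 0.125 = 0.0375; these sum to 0.2858.
So P(bowl A | data) = (0.0015625) / (0.2858) = 0.005467.

0.005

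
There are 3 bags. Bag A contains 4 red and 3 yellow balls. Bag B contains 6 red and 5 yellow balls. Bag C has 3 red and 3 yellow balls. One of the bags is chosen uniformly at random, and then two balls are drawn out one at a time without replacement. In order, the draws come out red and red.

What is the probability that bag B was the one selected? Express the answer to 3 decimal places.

Under each hypothesis, the probability of the observed sequence is: P(data | bag A) = (4/7)(3/6) = 0.28571; P(data | bag B) = (6/11)(5/10) = 0.27273; P(data | bag C) = (3/6)(2/5) = 0.2.
The prior-weighted likelihoods are 1/3 · 0.28571 = 0.095238, 1/3 · 0.27273 = 0.090909, 1/3 · 0.2 = 0.066667; summing to 0.25281.
Therefore the posterior P(bag B | data) = (0.090909) / (0.25281) = 0.35959.

0.360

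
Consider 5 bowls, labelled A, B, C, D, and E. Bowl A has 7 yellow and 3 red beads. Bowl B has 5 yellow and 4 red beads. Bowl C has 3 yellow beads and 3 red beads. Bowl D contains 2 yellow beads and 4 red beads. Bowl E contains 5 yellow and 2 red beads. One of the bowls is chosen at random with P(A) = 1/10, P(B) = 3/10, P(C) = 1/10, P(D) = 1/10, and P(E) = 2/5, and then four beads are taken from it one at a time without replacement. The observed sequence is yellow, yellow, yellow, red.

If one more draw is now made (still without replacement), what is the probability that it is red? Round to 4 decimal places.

For each hypothesis, P(data | H) works out to: P(data | bowl A) = (7/10)(6/9)(5/8)(3/7) = 0.125; P(data | bowl B) = (5/9)(4/8)(3/7)(4/6) = 0.079365; P(data | bowl C) = (3/6)(2/5)(1/4)(3/3) = 0.05; P(data | bowl D) = (2/6)(1/5)(0/4) = 0; P(data | bowl E) = (5/7)(4/6)(3/5)(2/4) = 0.14286.
Weighting by the prior gives 1/10 · 0.125 = 0.0125, 3/10 · 0.079365 = 0.02381, 1/10 · 0.05 = 0.005, 1/10 · 0 = 0, 2/5 · 0.14286 = 0.057143; with total 0.098452.
Dividing through by the total gives posterior P(bowl A | data) = 0.12696, P(bowl B | data) = 0.24184, P(bowl C | data) = 0.050786, P(bowl D | data) = 0, P(bowl E | data) = 0.58041.
The predictive probability is P(red next | data) = (1/3)(0.12696) + (3/5)(0.24184) + (1)(0.050786) + (1/3)(0.58041) = 0.43168.

0.4317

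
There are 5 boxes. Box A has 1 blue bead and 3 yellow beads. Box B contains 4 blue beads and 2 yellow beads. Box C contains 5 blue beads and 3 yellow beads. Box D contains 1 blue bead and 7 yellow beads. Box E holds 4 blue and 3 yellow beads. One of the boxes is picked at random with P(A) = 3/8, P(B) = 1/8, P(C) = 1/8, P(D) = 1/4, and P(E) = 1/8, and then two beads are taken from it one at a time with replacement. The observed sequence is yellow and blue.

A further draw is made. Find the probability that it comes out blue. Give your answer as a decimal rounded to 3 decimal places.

Compute the likelihood of the observed sequence for each case: P(data | box A) = (3/4)(1/4) = 0.1875; P(data | box B) = (2/6)(4/6) = 0.22222; P(data | box C) = (3/8)(5/8) = 0.23438; P(data | box D) = (7/8)(1/8) = 0.10938; P(data | box E) = (3/7)(4/7) = 0.2449.
Multiplying each by its prior: 3/8 · 0.1875 = 0.070312, 1/8 · 0.22222 = 0.027778, 1/8 · 0.23438 = 0.029297, 1/4 · 0.10938 = 0.027344, 1/8 · 0.2449 = 0.030612; summing to 0.18534.
The posterior is then P(box A | data) = 0.37936, P(box B | data) = 0.14987, P(box C | data) = 0.15807, P(box D | data) = 0.14753, P(box E | data) = 0.16517.
Averaging over the posterior, P(blue next | data) = (1/4)(0.37936) + (2/3)(0.14987) + (5/8)(0.15807) + (1/8)(0.14753) + (4/7)(0.16517) = 0.40637.

0.406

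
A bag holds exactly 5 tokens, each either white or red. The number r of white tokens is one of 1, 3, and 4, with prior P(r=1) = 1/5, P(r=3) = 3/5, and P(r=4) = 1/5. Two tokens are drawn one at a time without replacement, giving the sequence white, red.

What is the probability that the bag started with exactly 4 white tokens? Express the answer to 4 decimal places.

0.1538

Under each hypothesis, the probability of the observed sequence is: P(data | r = 1) = (1/5)(4/4) = 1/5; P(data | r = 3) = (3/5)(2/4) = 3/10; P(data | r = 4) = (4/5)(1/4) = 1/5.
The prior-weighted likelihoods are 1/5 · 1/5 = 1/25, 3/5 · 3/10 = 9/50, 1/5 · 1/5 = 1/25; summing to 13/50.
By Bayes' rule, P(r = 4 | data) = (1/25) / (13/50) = 2/13.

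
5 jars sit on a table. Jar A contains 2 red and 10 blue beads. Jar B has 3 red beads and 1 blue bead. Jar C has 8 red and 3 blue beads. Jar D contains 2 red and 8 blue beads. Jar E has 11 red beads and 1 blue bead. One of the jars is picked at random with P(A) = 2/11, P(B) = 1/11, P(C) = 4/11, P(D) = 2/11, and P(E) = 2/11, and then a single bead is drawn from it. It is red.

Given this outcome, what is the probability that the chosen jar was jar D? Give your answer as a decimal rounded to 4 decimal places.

0.0642

Compute the likelihood of this draw for each case: P(data | jar A) = (2/12) = 0.16667; P(data | jar B) = (3/4) = 0.75; P(data | jar C) = (8/11) = 0.72727; P(data | jar D) = (2/10) = 0.2; P(data | jar E) = (11/12) = 0.91667.
Multiplying each by its prior: 2/11 · 0.16667 = 0.030303, 1/11 · 0.75 = 0.068182, 4/11 · 0.72727 = 0.26446, 2/11 · 0.2 = 0.036364, 2/11 · 0.91667 = 0.16667; summing to 0.56598.
Therefore the posterior P(jar D | data) = (0.036364) / (0.56598) = 0.064249.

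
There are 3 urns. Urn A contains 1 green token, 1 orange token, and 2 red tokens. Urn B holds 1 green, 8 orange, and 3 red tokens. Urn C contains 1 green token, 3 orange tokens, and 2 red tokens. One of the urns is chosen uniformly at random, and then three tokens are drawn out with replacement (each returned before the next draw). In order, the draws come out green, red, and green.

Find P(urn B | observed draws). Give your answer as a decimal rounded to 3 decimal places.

Under each hypothesis, the probability of the observed sequence is: P(data | urn A) = (1/4)(2/4)(1/4) = 0.03125; P(data | urn B) = (1/12)(3/12)(1/12) = 0.0017361; P(data | urn C) = (1/6)(2/6)(1/6) = 0.0092593.
The prior-weighted likelihoods are 1/3 · 0.03125 = 0.010417, 1/3 · 0.0017361 = 0.0005787, 1/3 · 0.0092593 = 0.0030864; these sum to 0.014082.
Therefore the posterior P(urn B | data) = (0.0005787) / (0.014082) = 0.041096.

0.041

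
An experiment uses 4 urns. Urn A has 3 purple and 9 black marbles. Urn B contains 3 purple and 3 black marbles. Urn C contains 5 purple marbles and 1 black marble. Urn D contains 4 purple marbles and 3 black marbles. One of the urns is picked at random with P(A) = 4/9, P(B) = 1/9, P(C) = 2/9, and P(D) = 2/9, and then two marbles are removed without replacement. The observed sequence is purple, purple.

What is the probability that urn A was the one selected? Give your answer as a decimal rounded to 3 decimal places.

Under each hypothesis, the probability of the observed sequence is: P(data | urn A) = (3/12)(2/11) = 0.045455; P(data | urn B) = (3/6)(2/5) = 0.2; P(data | urn C) = (5/6)(4/5) = 0.66667; P(data | urn D) = (4/7)(3/6) = 0.28571.
The prior-weighted likelihoods are 4/9 · 0.045455 = 0.020202, 1/9 · 0.2 = 0.022222, 2/9 · 0.66667 = 0.14815, 2/9 · 0.28571 = 0.063492; with total 0.25406.
Hence P(urn A | data) = (0.020202) / (0.25406) = 0.079515.

0.080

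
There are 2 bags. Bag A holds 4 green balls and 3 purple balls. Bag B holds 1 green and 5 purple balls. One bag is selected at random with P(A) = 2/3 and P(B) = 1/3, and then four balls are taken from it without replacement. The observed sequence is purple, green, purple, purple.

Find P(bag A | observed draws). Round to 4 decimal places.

Compute the likelihood of the observed sequence for each case: P(data | bag A) = (3/7)(4/6)(2/5)(1/4) = 1/35; P(data | bag B) = (5/6)(1/5)(4/4)(3/3) = 1/6.
Weighting by the prior gives 2/3 · 1/35 = 2/105, 1/3 · 1/6 = 1/18; summing to 47/630.
By Bayes' rule, P(bag A | data) = (2/105) / (47/630) = 12/47.

0.2553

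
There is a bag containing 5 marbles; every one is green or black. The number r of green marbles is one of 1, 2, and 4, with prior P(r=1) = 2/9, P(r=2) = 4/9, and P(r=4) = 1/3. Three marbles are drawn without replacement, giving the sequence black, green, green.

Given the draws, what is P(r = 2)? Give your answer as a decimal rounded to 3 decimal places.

Under each hypothesis, the probability of the observed sequence is: P(data | r = 1) = (4/5)(1/4)(0/3) = 0; P(data | r = 2) = (3/5)(2/4)(1/3) = 1/10; P(data | r = 4) = (1/5)(4/4)(3/3) = 1/5.
Multiplying each by its prior: 2/9 · 0 = 0, 4/9 · 1/10 = 2/45, 1/3 · 1/5 = 1/15; these sum to 1/9.
Hence P(r = 2 | data) = (2/45) / (1/9) = 2/5.

0.400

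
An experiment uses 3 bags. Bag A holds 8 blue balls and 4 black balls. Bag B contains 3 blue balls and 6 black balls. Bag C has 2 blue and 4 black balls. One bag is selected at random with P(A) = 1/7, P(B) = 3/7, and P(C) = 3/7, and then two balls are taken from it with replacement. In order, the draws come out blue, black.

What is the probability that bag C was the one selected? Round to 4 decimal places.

Compute the likelihood of the observed sequence for each case: P(data | bag A) = (8/12)(4/12) = 2/9; P(data | bag B) = (3/9)(6/9) = 2/9; P(data | bag C) = (2/6)(4/6) = 2/9.
Weighting by the prior gives 1/7 · 2/9 = 2/63, 3/7 · 2/9 = 2/21, 3/7 · 2/9 = 2/21; summing to 2/9.
Hence P(bag C | data) = (2/21) / (2/9) = 3/7.

0.4286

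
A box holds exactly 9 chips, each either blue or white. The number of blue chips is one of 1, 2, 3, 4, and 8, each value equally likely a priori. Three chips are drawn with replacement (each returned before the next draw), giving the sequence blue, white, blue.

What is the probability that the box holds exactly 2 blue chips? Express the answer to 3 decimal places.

0.120

For each hypothesis, P(data | H) works out to: P(data | r = 1) = (1/9)(8/9)(1/9) = 0.010974; P(data | r = 2) = (2/9)(7/9)(2/9) = 0.038409; P(data | r = 3) = (3/9)(6/9)(3/9) = 0.074074; P(data | r = 4) = (4/9)(5/9)(4/9) = 0.10974; P(data | r = 8) = (8/9)(1/9)(8/9) = 0.087791.
Multiplying each by its prior: 1/5 · 0.010974 = 0.0021948, 1/5 · 0.038409 = 0.0076818, 1/5 · 0.074074 = 0.014815, 1/5 · 0.10974 = 0.021948, 1/5 · 0.087791 = 0.017558; with total 0.064198.
By Bayes' rule, P(r = 2 | data) = (0.0076818) / (0.064198) = 0.11966.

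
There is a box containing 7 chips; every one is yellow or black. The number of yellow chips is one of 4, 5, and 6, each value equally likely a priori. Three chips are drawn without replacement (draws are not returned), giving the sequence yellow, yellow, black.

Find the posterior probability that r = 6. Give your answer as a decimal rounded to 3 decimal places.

Compute the likelihood of the observed sequence for each case: P(data | r = 4) = (4/7)(3/6)(3/5) = 6/35; P(data | r = 5) = (5/7)(4/6)(2/5) = 4/21; P(data | r = 6) = (6/7)(5/6)(1/5) = 1/7.
The prior-weighted likelihoods are 1/3 · 6/35 = 2/35, 1/3 · 4/21 = 4/63, 1/3 · 1/7 = 1/21; summing to 53/315.
Therefore the posterior P(r = 6 | data) = (1/21) / (53/315) = 15/53.

0.283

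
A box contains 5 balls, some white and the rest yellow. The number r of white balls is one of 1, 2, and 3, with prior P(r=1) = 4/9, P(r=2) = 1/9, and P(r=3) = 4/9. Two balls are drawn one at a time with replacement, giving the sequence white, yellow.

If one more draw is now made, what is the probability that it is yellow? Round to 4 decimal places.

0.5652

The likelihood of the observed sequence under each hypothesis: P(data | r = 1) = (1/5)(4/5) = 4/25; P(data | r = 2) = (2/5)(3/5) = 6/25; P(data | r = 3) = (3/5)(2/5) = 6/25.
The prior-weighted likelihoods are 4/9 · 4/25 = 16/225, 1/9 · 6/25 = 2/75, 4/9 · 6/25 = 8/75; summing to 46/225.
Dividing through by the total gives posterior P(r = 1 | data) = 8/23, P(r = 2 | data) = 3/23, P(r = 3 | data) = 12/23.
Averaging over the posterior, P(yellow next | data) = (4/5)(8/23) + (3/5)(3/23) + (2/5)(12/23) = 13/23.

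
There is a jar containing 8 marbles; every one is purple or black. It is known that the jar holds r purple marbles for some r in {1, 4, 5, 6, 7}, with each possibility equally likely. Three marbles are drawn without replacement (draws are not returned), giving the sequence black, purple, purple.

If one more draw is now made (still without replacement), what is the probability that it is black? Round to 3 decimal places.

Compute the likelihood of the observed sequence for each case: P(data | r = 1) = (7/8)(1/7)(0/6) = 0; P(data | r = 4) = (4/8)(4/7)(3/6) = 1/7; P(data | r = 5) = (3/8)(5/7)(4/6) = 5/28; P(data | r = 6) = (2/8)(6/7)(5/6) = 5/28; P(data | r = 7) = (1/8)(7/7)(6/6) = 1/8.
The prior-weighted likelihoods are 1/5 · 0 = 0, 1/5 · 1/7 = 1/35, 1/5 · 5/28 = 1/28, 1/5 · 5/28 = 1/28, 1/5 · 1/8 = 1/40; these sum to 1/8.
The posterior is then P(r = 1 | data) = 0, P(r = 4 | data) = 8/35, P(r = 5 | data) = 2/7, P(r = 6 | data) = 2/7, P(r = 7 | data) = 1/5.
So P(black next | data) = Σ P(black next | H) P(H | data) = (3/5)(8/35) + (2/5)(2/7) + (1/5)(2/7) + (0)(1/5) = 54/175.

0.309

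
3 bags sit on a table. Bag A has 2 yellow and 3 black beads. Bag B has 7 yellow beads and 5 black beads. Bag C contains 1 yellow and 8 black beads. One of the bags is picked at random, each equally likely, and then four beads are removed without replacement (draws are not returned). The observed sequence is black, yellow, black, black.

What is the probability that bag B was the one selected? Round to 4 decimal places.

0.1434

For each hypothesis, P(data | H) works out to: P(data | bag A) = (3/5)(2/4)(2/3)(1/2) = 0.1; P(data | bag B) = (5/12)(7/11)(4/10)(3/9) = 0.035354; P(data | bag C) = (8/9)(1/8)(7/7)(6/6) = 0.11111.
Weighting by the prior gives 1/3 · 0.1 = 0.033333, 1/3 · 0.035354 = 0.011785, 1/3 · 0.11111 = 0.037037; with total 0.082155.
So P(bag B | data) = (0.011785) / (0.082155) = 0.14344.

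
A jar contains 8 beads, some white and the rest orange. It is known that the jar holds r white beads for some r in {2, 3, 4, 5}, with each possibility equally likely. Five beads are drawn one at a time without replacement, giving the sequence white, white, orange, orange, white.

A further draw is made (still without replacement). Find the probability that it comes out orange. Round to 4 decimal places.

0.5625

For each hypothesis, P(data | H) works out to: P(data | r = 2) = (2/8)(1/7)(6/6)(5/5)(0/4) = 0; P(data | r = 3) = (3/8)(2/7)(5/6)(4/5)(1/4) = 1/56; P(data | r = 4) = (4/8)(3/7)(4/6)(3/5)(2/4) = 3/70; P(data | r = 5) = (5/8)(4/7)(3/6)(2/5)(3/4) = 3/56.
Multiplying each by its prior: 1/4 · 0 = 0, 1/4 · 1/56 = 1/224, 1/4 · 3/70 = 3/280, 1/4 · 3/56 = 3/224; summing to 1/35.
The posterior is then P(r = 2 | data) = 0, P(r = 3 | data) = 5/32, P(r = 4 | data) = 3/8, P(r = 5 | data) = 15/32.
So P(orange next | data) = Σ P(orange next | H) P(H | data) = (1)(5/32) + (2/3)(3/8) + (1/3)(15/32) = 9/16.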